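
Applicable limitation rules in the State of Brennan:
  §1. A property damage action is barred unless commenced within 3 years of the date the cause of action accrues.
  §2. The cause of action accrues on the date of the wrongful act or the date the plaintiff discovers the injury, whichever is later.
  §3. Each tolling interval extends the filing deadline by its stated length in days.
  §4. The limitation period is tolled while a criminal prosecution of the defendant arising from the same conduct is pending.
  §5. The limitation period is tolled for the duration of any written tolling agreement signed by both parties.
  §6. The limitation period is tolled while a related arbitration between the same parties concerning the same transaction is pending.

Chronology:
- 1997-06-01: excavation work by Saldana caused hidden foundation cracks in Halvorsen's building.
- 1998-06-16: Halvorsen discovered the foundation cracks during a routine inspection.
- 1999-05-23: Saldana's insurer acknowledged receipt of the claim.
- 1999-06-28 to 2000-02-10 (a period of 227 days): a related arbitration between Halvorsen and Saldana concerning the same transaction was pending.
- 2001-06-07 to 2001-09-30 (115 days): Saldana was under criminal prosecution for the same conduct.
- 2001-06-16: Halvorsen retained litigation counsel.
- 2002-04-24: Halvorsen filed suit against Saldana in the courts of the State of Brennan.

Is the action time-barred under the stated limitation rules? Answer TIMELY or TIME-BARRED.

Taking the later of the act (1997-06-01) and discovery (1998-06-16), the claim accrued on 1998-06-16.
Adding the 3 years base period to 1998-06-16 gives a deadline of 2001-06-16, before any tolling.
The pending related arbitration from 1999-06-28 to 2000-02-10 tolled the period for 227 days, extending the deadline to 2002-01-29.
Because the pending criminal prosecution ran from 2001-06-07 to 2001-09-30, the deadline is extended by 115 days to 2002-05-24.
Nothing else in the chronology tolls or restarts the period.
Filing on 2002-04-24 beat the 2002-05-24 deadline — the action is timely.

TIMELY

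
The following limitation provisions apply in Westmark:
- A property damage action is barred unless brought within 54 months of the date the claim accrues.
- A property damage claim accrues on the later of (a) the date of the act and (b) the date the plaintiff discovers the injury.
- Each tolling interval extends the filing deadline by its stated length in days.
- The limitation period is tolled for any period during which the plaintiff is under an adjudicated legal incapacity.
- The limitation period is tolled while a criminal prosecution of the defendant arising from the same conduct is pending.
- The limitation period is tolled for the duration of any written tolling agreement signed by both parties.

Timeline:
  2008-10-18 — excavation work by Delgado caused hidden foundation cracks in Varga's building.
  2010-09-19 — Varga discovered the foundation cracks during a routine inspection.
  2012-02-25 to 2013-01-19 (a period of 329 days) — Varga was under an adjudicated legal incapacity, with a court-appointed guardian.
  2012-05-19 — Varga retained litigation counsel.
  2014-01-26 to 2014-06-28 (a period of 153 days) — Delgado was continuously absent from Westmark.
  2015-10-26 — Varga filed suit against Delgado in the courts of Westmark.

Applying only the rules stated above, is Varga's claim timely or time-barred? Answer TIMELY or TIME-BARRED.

TIMELY

Because discovery on 2010-09-19 post-dates the 2008-10-18 act, accrual under the later-of rule falls on 2010-09-19.
54 months from 2010-09-19 is 2015-03-19.
The plaintiff's legal incapacity from 2012-02-25 to 2013-01-19 tolled the period for 329 days, extending the deadline to 2016-02-11.
No stated provision tolls the period for the defendant's absence, so the interval from 2014-01-26 to 2014-06-28 has no effect on the deadline.
Nothing else in the chronology tolls or restarts the period.
Varga filed on 2015-10-26, before the 2016-02-11 deadline, so the action is timely.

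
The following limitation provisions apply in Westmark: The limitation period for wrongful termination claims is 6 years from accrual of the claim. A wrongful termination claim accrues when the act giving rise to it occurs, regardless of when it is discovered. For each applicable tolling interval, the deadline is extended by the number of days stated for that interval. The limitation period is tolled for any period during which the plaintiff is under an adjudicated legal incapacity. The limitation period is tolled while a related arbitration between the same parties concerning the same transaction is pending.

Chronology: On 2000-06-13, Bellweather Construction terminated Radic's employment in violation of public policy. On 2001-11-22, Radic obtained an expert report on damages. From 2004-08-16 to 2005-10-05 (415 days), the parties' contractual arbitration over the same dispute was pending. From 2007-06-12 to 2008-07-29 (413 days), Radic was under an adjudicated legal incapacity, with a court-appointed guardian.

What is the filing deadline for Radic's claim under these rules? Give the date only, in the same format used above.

The claim accrued on 2000-06-13, the date of the act.
Adding the 6 years base period to 2000-06-13 gives a deadline of 2006-06-13, before any tolling.
The pending related arbitration from 2004-08-16 to 2005-10-05 tolled the period for 415 days, extending the deadline to 2007-08-02.
The period was tolled for 413 days by the plaintiff's legal incapacity (2007-06-12 to 2008-07-29), pushing the deadline to 2008-09-18.
The other events in the timeline have no effect on the limitation period under the stated rules.

2008-09-18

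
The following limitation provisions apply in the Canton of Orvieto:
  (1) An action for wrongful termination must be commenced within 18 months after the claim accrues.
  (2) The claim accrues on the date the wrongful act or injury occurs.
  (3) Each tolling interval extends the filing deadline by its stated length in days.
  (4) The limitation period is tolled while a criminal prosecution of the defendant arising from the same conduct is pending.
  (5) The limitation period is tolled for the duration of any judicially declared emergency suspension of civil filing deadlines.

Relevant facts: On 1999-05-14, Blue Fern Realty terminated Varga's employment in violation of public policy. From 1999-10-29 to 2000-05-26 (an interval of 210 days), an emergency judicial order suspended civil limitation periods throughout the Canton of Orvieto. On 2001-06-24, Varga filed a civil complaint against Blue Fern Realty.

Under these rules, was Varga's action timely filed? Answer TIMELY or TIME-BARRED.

The claim accrued on 1999-05-14, the date of the act.
The untolled deadline — 18 months after 1999-05-14 — is 2000-11-14.
The period was tolled for 210 days by the emergency suspension of filing deadlines (1999-10-29 to 2000-05-26), pushing the deadline to 2001-06-12.
Varga filed on 2001-06-24, after the 2001-06-12 deadline, so the action is time-barred.

TIME-BARRED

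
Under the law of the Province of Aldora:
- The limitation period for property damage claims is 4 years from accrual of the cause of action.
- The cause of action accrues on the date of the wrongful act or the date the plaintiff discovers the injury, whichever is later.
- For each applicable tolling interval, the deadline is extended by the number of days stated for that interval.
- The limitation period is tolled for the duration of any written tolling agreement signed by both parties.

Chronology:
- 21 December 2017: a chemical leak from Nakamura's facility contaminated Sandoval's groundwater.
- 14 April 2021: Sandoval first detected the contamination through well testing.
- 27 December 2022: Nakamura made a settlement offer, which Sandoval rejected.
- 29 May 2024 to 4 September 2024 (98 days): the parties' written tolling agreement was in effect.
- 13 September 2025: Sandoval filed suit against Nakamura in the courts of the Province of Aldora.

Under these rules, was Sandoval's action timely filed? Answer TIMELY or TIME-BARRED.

TIME-BARRED

Taking the later of the act (21 December 2017) and discovery (14 April 2021), the claim accrued on 14 April 2021.
The untolled deadline — 4 years after 14 April 2021 — is 14 April 2025.
The period was tolled for 98 days by the written tolling agreement (29 May 2024 to 4 September 2024), pushing the deadline to 21 July 2025.
Nothing else in the chronology tolls or restarts the period.
Filing on 13 September 2025 missed the 21 July 2025 deadline — the action is time-barred.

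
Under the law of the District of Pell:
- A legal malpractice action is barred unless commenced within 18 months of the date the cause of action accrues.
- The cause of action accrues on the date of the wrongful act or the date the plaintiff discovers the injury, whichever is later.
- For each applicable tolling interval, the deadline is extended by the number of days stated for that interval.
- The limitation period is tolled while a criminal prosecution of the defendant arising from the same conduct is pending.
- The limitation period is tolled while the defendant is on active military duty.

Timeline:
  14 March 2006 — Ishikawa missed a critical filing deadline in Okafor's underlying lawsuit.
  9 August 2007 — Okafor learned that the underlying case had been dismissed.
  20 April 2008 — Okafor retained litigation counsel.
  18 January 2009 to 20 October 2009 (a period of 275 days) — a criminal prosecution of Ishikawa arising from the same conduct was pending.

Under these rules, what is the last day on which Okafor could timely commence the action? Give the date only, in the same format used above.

Taking the later of the act (14 March 2006) and discovery (9 August 2007), the claim accrued on 9 August 2007.
The untolled deadline — 18 months after 9 August 2007 — is 9 February 2009.
The period was tolled for 275 days by the pending criminal prosecution (18 January 2009 to 20 October 2009), pushing the deadline to 11 November 2009.
None of the other events listed affects the running of the period under the stated rules.

11 November 2009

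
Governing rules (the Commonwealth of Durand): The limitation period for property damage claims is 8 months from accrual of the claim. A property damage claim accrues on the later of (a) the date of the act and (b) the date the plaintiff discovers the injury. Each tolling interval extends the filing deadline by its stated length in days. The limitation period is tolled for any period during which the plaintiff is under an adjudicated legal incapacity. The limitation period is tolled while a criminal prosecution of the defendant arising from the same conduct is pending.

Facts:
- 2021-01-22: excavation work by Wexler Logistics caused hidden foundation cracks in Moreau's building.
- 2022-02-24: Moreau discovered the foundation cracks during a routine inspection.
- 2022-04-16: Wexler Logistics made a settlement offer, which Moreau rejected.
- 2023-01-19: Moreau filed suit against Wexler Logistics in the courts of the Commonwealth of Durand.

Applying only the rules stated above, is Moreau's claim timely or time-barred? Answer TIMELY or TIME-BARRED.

TIME-BARRED

The claim accrued on 2022-02-24 — the later of the 2021-01-22 act and the 2022-02-24 discovery.
Adding the 8 months base period to 2022-02-24 gives a deadline of 2022-10-24, before any tolling.
Nothing else in the chronology tolls or restarts the period.
Moreau filed on 2023-01-19, after the 2022-10-24 deadline, so the action is time-barred.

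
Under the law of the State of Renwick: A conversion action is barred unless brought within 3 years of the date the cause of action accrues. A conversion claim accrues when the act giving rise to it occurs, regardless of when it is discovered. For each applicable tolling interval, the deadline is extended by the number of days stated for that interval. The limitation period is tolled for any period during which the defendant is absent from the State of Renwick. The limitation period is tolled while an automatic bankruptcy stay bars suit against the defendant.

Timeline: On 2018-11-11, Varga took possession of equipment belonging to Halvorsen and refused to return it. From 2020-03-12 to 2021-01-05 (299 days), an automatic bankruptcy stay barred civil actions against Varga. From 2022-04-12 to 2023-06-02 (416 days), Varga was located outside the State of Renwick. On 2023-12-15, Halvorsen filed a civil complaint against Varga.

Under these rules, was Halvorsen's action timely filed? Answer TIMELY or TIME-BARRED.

The limitation period began to run on 2018-11-11.
The untolled deadline — 3 years after 2018-11-11 — is 2021-11-11.
The automatic bankruptcy stay from 2020-03-12 to 2021-01-05 tolled the period for 299 days, extending the deadline to 2022-09-06.
The defendant's absence from the jurisdiction from 2022-04-12 to 2023-06-02 tolled the period for 416 days, extending the deadline to 2023-10-27.
The 2023-12-15 filing falls after the 2023-10-27 deadline; the claim is time-barred.

TIME-BARRED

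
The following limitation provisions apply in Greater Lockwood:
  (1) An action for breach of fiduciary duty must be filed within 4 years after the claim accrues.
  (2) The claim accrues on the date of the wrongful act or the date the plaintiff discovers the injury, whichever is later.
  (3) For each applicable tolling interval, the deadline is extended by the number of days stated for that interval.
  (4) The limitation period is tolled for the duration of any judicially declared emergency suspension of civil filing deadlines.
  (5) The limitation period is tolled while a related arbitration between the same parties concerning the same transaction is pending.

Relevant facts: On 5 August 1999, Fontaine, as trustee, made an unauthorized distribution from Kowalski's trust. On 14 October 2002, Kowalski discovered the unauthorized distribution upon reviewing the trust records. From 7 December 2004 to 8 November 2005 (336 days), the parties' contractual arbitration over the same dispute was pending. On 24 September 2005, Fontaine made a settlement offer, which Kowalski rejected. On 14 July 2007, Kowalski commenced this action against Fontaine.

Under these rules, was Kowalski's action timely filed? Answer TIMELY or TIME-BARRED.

TIMELY

The claim accrued on 14 October 2002 — the later of the 5 August 1999 act and the 14 October 2002 discovery.
Adding the 4 years base period to 14 October 2002 gives a deadline of 14 October 2006, before any tolling.
Because the pending related arbitration ran from 7 December 2004 to 8 November 2005, the deadline is extended by 336 days to 15 September 2007.
Nothing else in the chronology tolls or restarts the period.
Filing on 14 July 2007 beat the 15 September 2007 deadline — the action is timely.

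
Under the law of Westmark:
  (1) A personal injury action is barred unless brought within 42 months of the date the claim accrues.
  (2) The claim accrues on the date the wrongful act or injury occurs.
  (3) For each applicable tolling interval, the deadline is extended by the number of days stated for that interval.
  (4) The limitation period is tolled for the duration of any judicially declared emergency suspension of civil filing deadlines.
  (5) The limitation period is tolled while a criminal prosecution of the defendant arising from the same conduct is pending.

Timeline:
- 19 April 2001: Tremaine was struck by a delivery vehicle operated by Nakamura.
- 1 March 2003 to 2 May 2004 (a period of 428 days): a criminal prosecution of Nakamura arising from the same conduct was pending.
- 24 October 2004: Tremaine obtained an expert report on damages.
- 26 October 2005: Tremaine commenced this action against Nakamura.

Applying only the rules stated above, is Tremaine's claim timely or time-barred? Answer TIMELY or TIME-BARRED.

TIMELY

The limitation period began to run on 19 April 2001.
Adding the 42 months base period to 19 April 2001 gives a deadline of 19 October 2004, before any tolling.
The pending criminal prosecution from 1 March 2003 to 2 May 2004 tolled the period for 428 days, extending the deadline to 21 December 2005.
Nothing else in the chronology tolls or restarts the period.
Filing on 26 October 2005 beat the 21 December 2005 deadline — the action is timely.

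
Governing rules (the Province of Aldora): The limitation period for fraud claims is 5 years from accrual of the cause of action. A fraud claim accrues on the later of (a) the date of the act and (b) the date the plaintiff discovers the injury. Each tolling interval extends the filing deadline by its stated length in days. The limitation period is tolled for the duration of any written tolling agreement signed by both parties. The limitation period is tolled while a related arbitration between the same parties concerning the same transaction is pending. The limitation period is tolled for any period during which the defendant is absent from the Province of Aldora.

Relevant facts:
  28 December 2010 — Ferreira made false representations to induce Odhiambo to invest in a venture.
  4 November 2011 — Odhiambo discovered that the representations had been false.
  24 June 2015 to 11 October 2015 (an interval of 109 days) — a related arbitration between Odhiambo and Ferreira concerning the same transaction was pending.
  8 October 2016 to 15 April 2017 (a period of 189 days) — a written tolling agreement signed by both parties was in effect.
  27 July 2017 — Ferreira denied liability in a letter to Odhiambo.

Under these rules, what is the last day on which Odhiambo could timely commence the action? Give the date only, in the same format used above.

Because discovery on 4 November 2011 post-dates the 28 December 2010 act, accrual under the later-of rule falls on 4 November 2011.
The untolled deadline — 5 years after 4 November 2011 — is 4 November 2016.
The period was tolled for 109 days by the pending related arbitration (24 June 2015 to 11 October 2015), pushing the deadline to 21 February 2017.
The written tolling agreement from 8 October 2016 to 15 April 2017 tolled the period for 189 days, extending the deadline to 29 August 2017.
None of the other events listed affects the running of the period under the stated rules.

29 August 2017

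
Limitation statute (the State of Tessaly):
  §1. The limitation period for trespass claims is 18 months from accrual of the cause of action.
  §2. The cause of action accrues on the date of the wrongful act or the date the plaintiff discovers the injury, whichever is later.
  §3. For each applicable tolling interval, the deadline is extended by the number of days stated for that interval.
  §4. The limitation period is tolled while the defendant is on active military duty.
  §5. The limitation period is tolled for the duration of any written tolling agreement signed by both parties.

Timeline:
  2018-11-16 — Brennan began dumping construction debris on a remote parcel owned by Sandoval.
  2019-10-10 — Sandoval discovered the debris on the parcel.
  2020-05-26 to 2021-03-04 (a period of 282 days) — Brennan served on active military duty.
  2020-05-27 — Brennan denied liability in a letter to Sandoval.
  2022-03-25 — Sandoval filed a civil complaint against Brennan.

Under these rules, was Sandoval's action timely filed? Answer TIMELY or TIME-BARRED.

TIME-BARRED

Because discovery on 2019-10-10 post-dates the 2018-11-16 act, accrual under the later-of rule falls on 2019-10-10.
The untolled deadline — 18 months after 2019-10-10 — is 2021-04-10.
Because the defendant's active military service ran from 2020-05-26 to 2021-03-04, the deadline is extended by 282 days to 2022-01-17.
Nothing else in the chronology tolls or restarts the period.
The 2022-03-25 filing falls after the 2022-01-17 deadline; the claim is time-barred.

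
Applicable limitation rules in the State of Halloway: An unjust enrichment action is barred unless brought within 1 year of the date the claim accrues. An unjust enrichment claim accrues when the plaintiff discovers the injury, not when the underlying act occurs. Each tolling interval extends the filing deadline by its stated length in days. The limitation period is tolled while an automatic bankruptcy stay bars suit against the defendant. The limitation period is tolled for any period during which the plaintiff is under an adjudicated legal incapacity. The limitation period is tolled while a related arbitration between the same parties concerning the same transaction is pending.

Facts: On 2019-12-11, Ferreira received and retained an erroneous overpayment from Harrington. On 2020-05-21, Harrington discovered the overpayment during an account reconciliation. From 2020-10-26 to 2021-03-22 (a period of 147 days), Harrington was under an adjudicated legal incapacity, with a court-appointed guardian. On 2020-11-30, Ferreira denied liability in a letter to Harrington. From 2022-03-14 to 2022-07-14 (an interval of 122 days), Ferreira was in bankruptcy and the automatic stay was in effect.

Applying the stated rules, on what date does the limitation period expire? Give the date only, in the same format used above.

Accrual is tied to discovery, so the period began on 2020-05-21 rather than on 2019-12-11 when the act occurred.
The untolled deadline — 1 year after 2020-05-21 — is 2021-05-21.
The plaintiff's legal incapacity from 2020-10-26 to 2021-03-22 tolled the period for 147 days, extending the deadline to 2021-10-15.
The automatic bankruptcy stay starting 2022-03-14 came too late — the period had run on 2021-10-15 — and so does not extend the deadline.
None of the other events listed affects the running of the period under the stated rules.

2021-10-15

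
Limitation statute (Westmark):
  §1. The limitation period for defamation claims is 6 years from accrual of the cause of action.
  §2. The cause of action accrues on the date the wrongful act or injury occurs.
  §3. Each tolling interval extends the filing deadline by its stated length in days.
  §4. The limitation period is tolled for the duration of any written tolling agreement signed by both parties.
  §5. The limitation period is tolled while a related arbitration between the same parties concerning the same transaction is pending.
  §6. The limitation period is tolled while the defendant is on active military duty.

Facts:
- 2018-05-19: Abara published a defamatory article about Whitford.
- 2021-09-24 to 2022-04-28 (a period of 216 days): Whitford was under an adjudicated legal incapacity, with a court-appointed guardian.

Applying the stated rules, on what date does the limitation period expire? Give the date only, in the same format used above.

2024-05-19

The limitation period began to run on 2018-05-19.
The untolled deadline — 6 years after 2018-05-19 — is 2024-05-19.
No stated provision tolls the period for the plaintiff's incapacity, so the interval from 2021-09-24 to 2022-04-28 has no effect on the deadline.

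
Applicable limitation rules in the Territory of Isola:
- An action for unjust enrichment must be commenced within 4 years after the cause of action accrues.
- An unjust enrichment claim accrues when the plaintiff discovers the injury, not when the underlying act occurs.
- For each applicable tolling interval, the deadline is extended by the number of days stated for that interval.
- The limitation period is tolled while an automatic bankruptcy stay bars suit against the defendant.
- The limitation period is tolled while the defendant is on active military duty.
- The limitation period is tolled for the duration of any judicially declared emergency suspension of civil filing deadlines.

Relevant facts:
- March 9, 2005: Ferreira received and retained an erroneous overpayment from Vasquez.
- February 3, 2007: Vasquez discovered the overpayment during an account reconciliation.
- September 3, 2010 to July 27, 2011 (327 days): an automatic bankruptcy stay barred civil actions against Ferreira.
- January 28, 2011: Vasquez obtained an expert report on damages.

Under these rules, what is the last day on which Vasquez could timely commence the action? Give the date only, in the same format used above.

December 27, 2011

Accrual is tied to discovery, so the period began on February 3, 2007 rather than on March 9, 2005 when the act occurred.
The untolled deadline — 4 years after February 3, 2007 — is February 3, 2011.
Because the automatic bankruptcy stay ran from September 3, 2010 to July 27, 2011, the deadline is extended by 327 days to December 27, 2011.
None of the other events listed affects the running of the period under the stated rules.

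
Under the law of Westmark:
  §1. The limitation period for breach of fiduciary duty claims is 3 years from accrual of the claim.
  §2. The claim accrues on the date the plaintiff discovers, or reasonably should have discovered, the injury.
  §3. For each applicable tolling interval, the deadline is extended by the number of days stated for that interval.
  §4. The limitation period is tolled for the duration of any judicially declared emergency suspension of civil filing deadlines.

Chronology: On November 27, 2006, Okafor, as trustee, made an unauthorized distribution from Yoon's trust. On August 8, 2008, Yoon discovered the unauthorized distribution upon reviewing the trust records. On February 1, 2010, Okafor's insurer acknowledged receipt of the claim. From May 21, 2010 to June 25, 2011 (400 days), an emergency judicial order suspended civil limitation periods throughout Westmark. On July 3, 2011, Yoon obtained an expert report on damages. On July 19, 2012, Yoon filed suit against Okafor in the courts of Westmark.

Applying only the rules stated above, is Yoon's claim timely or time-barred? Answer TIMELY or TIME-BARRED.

Under the discovery rule, the claim accrued on August 8, 2008, when Yoon discovered the injury — not on the November 27, 2006 date of the underlying act.
3 years from August 8, 2008 is August 8, 2011.
Because the emergency suspension of filing deadlines ran from May 21, 2010 to June 25, 2011, the deadline is extended by 400 days to September 11, 2012.
None of the other events listed affects the running of the period under the stated rules.
The July 19, 2012 filing precedes the September 11, 2012 deadline; the claim is timely.

TIMELY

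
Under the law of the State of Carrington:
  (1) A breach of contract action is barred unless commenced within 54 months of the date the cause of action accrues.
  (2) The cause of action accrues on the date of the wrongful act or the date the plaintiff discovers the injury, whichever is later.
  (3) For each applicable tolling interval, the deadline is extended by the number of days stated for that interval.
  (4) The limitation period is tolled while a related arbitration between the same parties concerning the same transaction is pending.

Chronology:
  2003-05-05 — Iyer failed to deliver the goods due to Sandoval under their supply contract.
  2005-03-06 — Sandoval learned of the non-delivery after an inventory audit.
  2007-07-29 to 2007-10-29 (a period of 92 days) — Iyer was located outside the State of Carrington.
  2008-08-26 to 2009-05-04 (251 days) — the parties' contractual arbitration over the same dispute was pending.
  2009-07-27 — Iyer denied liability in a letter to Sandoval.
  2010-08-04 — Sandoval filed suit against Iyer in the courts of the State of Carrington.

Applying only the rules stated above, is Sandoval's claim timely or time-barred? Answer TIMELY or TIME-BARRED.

Taking the later of the act (2003-05-05) and discovery (2005-03-06), the claim accrued on 2005-03-06.
54 months from 2005-03-06 is 2009-09-06.
The period was tolled for 251 days by the pending related arbitration (2008-08-26 to 2009-05-04), pushing the deadline to 2010-05-15.
No stated provision tolls the period for the defendant's absence, so the interval from 2007-07-29 to 2007-10-29 has no effect on the deadline.
Nothing else in the chronology tolls or restarts the period.
Filing on 2010-08-04 missed the 2010-05-15 deadline — the action is time-barred.

TIME-BARRED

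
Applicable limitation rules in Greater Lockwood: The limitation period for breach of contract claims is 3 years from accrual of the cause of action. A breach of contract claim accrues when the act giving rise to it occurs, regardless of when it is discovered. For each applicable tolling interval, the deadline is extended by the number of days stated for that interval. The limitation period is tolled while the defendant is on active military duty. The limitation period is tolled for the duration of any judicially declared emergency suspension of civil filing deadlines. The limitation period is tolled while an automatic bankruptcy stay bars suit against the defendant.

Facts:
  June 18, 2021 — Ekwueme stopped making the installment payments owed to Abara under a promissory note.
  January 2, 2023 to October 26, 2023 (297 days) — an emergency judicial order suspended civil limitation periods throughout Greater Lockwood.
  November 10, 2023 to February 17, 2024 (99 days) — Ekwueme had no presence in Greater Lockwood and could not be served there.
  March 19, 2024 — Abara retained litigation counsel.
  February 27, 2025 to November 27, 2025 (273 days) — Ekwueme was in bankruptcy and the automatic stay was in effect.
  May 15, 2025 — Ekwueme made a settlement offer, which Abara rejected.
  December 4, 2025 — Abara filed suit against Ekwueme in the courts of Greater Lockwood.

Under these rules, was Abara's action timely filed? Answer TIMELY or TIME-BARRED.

The limitation period began to run on June 18, 2021.
The untolled deadline — 3 years after June 18, 2021 — is June 18, 2024.
Because the emergency suspension of filing deadlines ran from January 2, 2023 to October 26, 2023, the deadline is extended by 297 days to April 11, 2025.
Because the automatic bankruptcy stay ran from February 27, 2025 to November 27, 2025, the deadline is extended by 273 days to January 9, 2026.
The defendant's absence from the jurisdiction from November 10, 2023 to February 17, 2024 does not toll the period, because no stated rule makes the defendant's absence a tolling event.
None of the other events listed affects the running of the period under the stated rules.
Filing on December 4, 2025 beat the January 9, 2026 deadline — the action is timely.

TIMELY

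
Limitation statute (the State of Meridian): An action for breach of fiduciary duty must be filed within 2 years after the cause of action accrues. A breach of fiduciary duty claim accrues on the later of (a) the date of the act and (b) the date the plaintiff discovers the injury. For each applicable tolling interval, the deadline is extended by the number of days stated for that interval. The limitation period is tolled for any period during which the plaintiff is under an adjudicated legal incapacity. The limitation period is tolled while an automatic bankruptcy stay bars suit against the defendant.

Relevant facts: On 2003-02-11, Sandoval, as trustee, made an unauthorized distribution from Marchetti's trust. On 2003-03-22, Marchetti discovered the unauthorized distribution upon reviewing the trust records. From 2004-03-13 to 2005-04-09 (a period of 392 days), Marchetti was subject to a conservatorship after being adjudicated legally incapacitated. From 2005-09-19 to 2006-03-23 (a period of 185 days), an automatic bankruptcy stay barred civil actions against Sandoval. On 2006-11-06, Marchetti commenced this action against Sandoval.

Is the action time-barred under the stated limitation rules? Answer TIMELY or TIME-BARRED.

Because discovery on 2003-03-22 post-dates the 2003-02-11 act, accrual under the later-of rule falls on 2003-03-22.
Adding the 2 years base period to 2003-03-22 gives a deadline of 2005-03-22, before any tolling.
Because the plaintiff's legal incapacity ran from 2004-03-13 to 2005-04-09, the deadline is extended by 392 days to 2006-04-18.
Because the automatic bankruptcy stay ran from 2005-09-19 to 2006-03-23, the deadline is extended by 185 days to 2006-10-20.
Filing on 2006-11-06 missed the 2006-10-20 deadline — the action is time-barred.

TIME-BARRED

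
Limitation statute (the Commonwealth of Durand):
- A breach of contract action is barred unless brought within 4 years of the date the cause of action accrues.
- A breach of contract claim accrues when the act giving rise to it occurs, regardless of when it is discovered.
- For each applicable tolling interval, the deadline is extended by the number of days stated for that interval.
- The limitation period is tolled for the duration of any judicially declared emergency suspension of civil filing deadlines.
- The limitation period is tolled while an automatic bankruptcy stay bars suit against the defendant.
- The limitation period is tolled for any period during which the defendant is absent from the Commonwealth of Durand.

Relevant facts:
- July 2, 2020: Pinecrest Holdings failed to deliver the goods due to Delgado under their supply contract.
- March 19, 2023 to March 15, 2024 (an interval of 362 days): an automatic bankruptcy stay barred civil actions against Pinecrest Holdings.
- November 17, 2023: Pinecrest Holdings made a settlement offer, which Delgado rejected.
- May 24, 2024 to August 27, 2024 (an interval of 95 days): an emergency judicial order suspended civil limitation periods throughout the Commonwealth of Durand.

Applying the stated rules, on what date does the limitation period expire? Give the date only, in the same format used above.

The limitation period began to run on July 2, 2020.
4 years from July 2, 2020 is July 2, 2024.
The automatic bankruptcy stay from March 19, 2023 to March 15, 2024 tolled the period for 362 days, extending the deadline to June 29, 2025.
The emergency suspension of filing deadlines from May 24, 2024 to August 27, 2024 tolled the period for 95 days, extending the deadline to October 2, 2025.
None of the other events listed affects the running of the period under the stated rules.

October 2, 2025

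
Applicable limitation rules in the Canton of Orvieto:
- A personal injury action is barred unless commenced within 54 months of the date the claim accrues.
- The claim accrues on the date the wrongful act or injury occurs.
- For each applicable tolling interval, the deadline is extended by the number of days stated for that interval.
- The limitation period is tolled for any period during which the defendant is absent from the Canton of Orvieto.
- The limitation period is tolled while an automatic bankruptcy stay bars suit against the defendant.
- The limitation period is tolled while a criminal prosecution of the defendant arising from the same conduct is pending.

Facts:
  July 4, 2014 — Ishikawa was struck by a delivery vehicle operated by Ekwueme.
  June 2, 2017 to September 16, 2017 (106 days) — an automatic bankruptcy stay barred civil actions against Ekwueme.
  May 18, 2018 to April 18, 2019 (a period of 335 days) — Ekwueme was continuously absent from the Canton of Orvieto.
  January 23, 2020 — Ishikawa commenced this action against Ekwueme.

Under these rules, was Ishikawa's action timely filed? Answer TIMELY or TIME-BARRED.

The claim accrued on July 4, 2014, when the wrongful act occurred.
The untolled deadline — 54 months after July 4, 2014 — is January 4, 2019.
The period was tolled for 106 days by the automatic bankruptcy stay (June 2, 2017 to September 16, 2017), pushing the deadline to April 20, 2019.
Because the defendant's absence from the jurisdiction ran from May 18, 2018 to April 18, 2019, the deadline is extended by 335 days to March 20, 2020.
The January 23, 2020 filing precedes the March 20, 2020 deadline; the claim is timely.

TIMELY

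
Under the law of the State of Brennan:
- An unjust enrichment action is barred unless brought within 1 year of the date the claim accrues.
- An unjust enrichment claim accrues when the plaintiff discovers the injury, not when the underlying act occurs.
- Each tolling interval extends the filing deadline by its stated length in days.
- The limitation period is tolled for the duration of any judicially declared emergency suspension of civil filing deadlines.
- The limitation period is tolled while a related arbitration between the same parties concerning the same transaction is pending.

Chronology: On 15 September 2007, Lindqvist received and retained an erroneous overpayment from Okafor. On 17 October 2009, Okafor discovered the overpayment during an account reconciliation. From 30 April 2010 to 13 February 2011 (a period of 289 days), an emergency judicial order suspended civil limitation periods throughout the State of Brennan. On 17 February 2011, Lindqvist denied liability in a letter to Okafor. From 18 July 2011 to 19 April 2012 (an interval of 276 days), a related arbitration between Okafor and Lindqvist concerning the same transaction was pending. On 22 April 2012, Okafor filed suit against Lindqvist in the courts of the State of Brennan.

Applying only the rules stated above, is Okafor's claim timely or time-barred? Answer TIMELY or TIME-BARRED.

TIMELY

Under the discovery rule, the claim accrued on 17 October 2009, when Okafor discovered the injury — not on the 15 September 2007 date of the underlying act.
1 year from 17 October 2009 is 17 October 2010.
Because the emergency suspension of filing deadlines ran from 30 April 2010 to 13 February 2011, the deadline is extended by 289 days to 2 August 2011.
The period was tolled for 276 days by the pending related arbitration (18 July 2011 to 19 April 2012), pushing the deadline to 4 May 2012.
Nothing else in the chronology tolls or restarts the period.
Okafor filed on 22 April 2012, before the 4 May 2012 deadline, so the action is timely.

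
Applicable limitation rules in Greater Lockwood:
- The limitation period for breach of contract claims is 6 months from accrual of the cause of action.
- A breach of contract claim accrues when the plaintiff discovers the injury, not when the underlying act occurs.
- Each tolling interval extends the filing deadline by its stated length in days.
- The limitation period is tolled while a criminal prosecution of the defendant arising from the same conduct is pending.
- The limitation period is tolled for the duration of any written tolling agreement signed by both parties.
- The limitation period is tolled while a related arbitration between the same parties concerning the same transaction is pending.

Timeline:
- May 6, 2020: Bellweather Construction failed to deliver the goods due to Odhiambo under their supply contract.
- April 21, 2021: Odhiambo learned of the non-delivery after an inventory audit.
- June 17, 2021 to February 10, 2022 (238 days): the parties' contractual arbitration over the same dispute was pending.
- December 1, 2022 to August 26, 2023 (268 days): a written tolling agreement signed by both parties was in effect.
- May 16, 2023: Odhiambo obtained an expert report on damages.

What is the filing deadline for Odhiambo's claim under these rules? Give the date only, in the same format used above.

The claim did not accrue until Odhiambo discovered the injury on April 21, 2021; the May 6, 2020 act date does not start the clock under the stated rule.
Adding the 6 months base period to April 21, 2021 gives a deadline of October 21, 2021, before any tolling.
Because the pending related arbitration ran from June 17, 2021 to February 10, 2022, the deadline is extended by 238 days to June 16, 2022.
By the time the written tolling agreement began on December 1, 2022, the limitation period had already expired on June 16, 2022; that interval cannot revive it.
None of the other events listed affects the running of the period under the stated rules.

June 16, 2022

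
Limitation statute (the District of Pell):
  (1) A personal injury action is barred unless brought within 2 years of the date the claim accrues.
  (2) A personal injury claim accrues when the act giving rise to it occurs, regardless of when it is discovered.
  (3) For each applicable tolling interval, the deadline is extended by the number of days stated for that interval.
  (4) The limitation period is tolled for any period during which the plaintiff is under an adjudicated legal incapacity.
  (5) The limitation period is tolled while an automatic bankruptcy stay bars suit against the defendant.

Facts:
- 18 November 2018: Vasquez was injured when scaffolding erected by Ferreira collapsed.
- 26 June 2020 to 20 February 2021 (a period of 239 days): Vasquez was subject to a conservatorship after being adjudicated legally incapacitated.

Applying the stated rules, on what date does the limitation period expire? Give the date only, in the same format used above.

15 July 2021

The claim accrued on 18 November 2018, when the wrongful act occurred.
2 years from 18 November 2018 is 18 November 2020.
Because the plaintiff's legal incapacity ran from 26 June 2020 to 20 February 2021, the deadline is extended by 239 days to 15 July 2021.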